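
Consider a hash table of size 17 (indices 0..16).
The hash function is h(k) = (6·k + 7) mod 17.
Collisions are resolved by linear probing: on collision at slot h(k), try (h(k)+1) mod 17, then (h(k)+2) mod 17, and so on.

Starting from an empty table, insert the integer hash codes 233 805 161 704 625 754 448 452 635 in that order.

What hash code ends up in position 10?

754

233 hashes to 11; slot 11 is free -> place at 11.
805 hashes to 9; slot 9 is free -> place at 9.
161 hashes to 4; slot 4 is free -> place at 4.
704 hashes to 15; slot 15 is free -> place at 15.
625 hashes to 0; slot 0 is free -> place at 0.
754 hashes to 9; 9 taken -> place at 10.
448 hashes to 9; 9,10,11 taken -> place at 12.
452 hashes to 16; slot 16 is free -> place at 16.
635 hashes to 9; 9,10,11,12 taken -> place at 13.
Table: [625, —, —, —, 161, —, —, —, —, 805, 754, 233, 448, 635, —, 704, 452]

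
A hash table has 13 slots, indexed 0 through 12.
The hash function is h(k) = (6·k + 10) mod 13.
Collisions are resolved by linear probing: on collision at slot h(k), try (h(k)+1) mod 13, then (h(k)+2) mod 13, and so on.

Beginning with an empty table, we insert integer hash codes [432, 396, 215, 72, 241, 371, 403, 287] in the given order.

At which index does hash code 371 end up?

432 hashes to 2; slot 2 is free => place at 2.
396 hashes to 7; slot 7 is free => place at 7.
215 hashes to 0; slot 0 is free => place at 0.
72 hashes to 0; 0 taken => place at 1.
241 hashes to 0; 0,1,2 taken => place at 3.
371 hashes to 0; 0,1,2,3 taken => place at 4.
403 hashes to 10; slot 10 is free => place at 10.
287 hashes to 3; 3,4 taken => place at 5.
Table: [215, 72, 432, 241, 371, 287, -, 396, -, -, 403, -, -]

4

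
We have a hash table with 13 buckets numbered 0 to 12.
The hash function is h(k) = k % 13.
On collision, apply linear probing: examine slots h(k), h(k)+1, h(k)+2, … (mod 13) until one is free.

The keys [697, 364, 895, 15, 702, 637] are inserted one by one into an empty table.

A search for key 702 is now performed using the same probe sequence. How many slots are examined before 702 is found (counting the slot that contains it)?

697: h=8 -> slot 8
364: h=0 -> slot 0
895: h=11 -> slot 11
15: h=2 -> slot 2
702: h=0, probe 0,1 -> slot 1
637: h=0, probe 0,1,2,3 -> slot 3
Table: [364, 702, 15, 637, ∅, ∅, ∅, ∅, 697, ∅, ∅, 895, ∅]
Lookup 702: h=0, probe 0,1 → found at 1.

2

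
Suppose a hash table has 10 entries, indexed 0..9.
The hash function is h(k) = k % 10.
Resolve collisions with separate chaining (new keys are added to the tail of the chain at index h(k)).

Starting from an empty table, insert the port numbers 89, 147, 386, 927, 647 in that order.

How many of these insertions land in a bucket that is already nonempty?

2

Insert 89: h=9, bucket 9 empty -> new chain.
Insert 147: h=7, bucket 7 empty -> new chain.
Insert 386: h=6, bucket 6 empty -> new chain.
Insert 927: h=7, bucket 7 nonempty -> append to chain.
Insert 647: h=7, bucket 7 nonempty -> append to chain.
Final buckets:
0: ∅
1: ∅
2: ∅
3: ∅
4: ∅
5: ∅
6: 386
7: 147 -> 927 -> 647
8: ∅
9: 89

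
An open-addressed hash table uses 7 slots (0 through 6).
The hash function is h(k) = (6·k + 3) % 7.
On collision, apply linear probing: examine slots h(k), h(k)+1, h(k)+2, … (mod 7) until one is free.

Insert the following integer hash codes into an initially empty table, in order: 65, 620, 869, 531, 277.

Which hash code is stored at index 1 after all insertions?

65 hashes to 1; slot 1 is free => place at 1.
620 hashes to 6; slot 6 is free => place at 6.
869 hashes to 2; slot 2 is free => place at 2.
531 hashes to 4; slot 4 is free => place at 4.
277 hashes to 6; 6 taken => place at 0.
Table: [277, 65, 869, _, 531, _, 620]

65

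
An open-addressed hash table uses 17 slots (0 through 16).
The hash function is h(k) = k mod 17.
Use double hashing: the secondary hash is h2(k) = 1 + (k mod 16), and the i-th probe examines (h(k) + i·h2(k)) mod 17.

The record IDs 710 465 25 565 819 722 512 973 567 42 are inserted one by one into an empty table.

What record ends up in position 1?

973

710 hashes to 13; slot 13 is free -> place at 13.
465 hashes to 6; slot 6 is free -> place at 6.
25 hashes to 8; slot 8 is free -> place at 8.
565 hashes to 4; slot 4 is free -> place at 4.
819 hashes to 3; slot 3 is free -> place at 3.
722 hashes to 8, h2=3; 8 taken -> place at 11.
512 hashes to 2; slot 2 is free -> place at 2.
973 hashes to 4, h2=14; 4 taken -> place at 1.
567 hashes to 6, h2=8; 6 taken -> place at 14.
42 hashes to 8, h2=11; 8,2,13 taken -> place at 7.
Table: [-, 973, 512, 819, 565, -, 465, 42, 25, -, -, 722, -, 710, 567, -, -]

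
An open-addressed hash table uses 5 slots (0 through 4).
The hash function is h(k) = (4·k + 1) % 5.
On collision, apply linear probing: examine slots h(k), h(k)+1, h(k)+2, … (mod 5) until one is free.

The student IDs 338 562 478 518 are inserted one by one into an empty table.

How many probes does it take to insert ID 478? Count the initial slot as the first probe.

3

338: h=3 => slot 3
562: h=4 => slot 4
478: h=3, probe 3,4,0 => slot 0
518: h=3, probe 3,4,0,1 => slot 1
Table: [478, 518, ., 338, 562]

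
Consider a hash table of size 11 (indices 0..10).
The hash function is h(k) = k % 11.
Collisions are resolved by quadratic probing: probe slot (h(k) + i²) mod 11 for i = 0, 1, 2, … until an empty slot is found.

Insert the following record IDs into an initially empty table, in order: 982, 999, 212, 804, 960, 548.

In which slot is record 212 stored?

4

Insert 982: h=3, slot 3 empty -> index 3.
Insert 999: h=9, slot 9 empty -> index 9.
Insert 212: h=3, slot 3 occupied -> index 4.
Insert 804: h=1, slot 1 empty -> index 1.
Insert 960: h=3, slots 3,4 occupied -> index 7.
Insert 548: h=9, slot 9 occupied -> index 10.
Table: [—, 804, —, 982, 212, —, —, 960, —, 999, 548]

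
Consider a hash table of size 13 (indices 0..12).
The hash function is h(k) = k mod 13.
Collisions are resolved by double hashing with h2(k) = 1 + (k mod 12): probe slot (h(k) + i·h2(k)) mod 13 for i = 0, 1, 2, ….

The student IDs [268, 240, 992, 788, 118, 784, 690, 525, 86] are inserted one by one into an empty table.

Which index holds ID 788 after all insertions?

Insert 268: h=8, slot 8 empty -> index 8.
Insert 240: h=6, slot 6 empty -> index 6.
Insert 992: h=4, slot 4 empty -> index 4.
Insert 788: h=8, h2=9, slots 8,4 occupied -> index 0.
Insert 118: h=1, slot 1 empty -> index 1.
Insert 784: h=4, h2=5, slot 4 occupied -> index 9.
Insert 690: h=1, h2=7, slots 1,8 occupied -> index 2.
Insert 525: h=5, slot 5 empty -> index 5.
Insert 86: h=8, h2=3, slot 8 occupied -> index 11.
Table: [788, 118, 690, —, 992, 525, 240, —, 268, 784, —, 86, —]

0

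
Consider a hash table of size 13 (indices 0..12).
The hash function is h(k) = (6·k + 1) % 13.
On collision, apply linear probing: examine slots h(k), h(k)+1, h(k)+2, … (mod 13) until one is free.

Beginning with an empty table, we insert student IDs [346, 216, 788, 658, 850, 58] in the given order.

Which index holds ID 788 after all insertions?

12

346: h=10 => slot 10
216: h=10, probe 10,11 => slot 11
788: h=10, probe 10,11,12 => slot 12
658: h=10, probe 10,11,12,0 => slot 0
850: h=5 => slot 5
58: h=11, probe 11,12,0,1 => slot 1
Table: [658, 58, ., ., ., 850, ., ., ., ., 346, 216, 788]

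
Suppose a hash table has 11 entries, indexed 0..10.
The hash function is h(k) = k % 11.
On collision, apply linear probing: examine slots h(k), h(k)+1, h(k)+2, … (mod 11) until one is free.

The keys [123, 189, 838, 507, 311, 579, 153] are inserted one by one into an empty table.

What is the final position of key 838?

123: h=2 -> slot 2
189: h=2, probe 2,3 -> slot 3
838: h=2, probe 2,3,4 -> slot 4
507: h=1 -> slot 1
311: h=3, probe 3,4,5 -> slot 5
579: h=7 -> slot 7
153: h=10 -> slot 10
Table: [—, 507, 123, 189, 838, 311, —, 579, —, —, 153]

4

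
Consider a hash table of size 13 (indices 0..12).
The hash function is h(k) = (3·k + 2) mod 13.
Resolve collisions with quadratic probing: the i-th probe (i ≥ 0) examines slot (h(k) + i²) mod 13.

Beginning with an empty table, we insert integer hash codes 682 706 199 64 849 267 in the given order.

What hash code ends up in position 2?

199

682 hashes to 7; slot 7 is free -> place at 7.
706 hashes to 1; slot 1 is free -> place at 1.
199 hashes to 1; 1 taken -> place at 2.
64 hashes to 12; slot 12 is free -> place at 12.
849 hashes to 1; 1,2 taken -> place at 5.
267 hashes to 10; slot 10 is free -> place at 10.
Table: [., 706, 199, ., ., 849, ., 682, ., ., 267, ., 64]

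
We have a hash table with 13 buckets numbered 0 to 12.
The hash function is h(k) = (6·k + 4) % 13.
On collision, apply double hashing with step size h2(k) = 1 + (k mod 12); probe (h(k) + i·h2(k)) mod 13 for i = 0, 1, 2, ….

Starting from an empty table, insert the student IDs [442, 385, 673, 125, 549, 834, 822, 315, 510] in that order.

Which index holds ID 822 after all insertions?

442: h=4 => slot 4
385: h=0 => slot 0
673: h=12 => slot 12
125: h=0, h2=6, probe 0,6 => slot 6
549: h=9 => slot 9
834: h=3 => slot 3
822: h=9, h2=7, probe 9,3,10 => slot 10
315: h=9, h2=4, probe 9,0,4,8 => slot 8
510: h=9, h2=7, probe 9,3,10,4,11 => slot 11
Table: [385, —, —, 834, 442, —, 125, —, 315, 549, 822, 510, 673]

10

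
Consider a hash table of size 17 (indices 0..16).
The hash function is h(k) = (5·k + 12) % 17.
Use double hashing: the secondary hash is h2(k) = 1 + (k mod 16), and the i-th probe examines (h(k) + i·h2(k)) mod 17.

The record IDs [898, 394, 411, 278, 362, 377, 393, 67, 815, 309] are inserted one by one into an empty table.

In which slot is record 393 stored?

15

898: h=14 -> slot 14
394: h=10 -> slot 10
411: h=10, h2=12, probe 10,5 -> slot 5
278: h=8 -> slot 8
362: h=3 -> slot 3
377: h=10, h2=10, probe 10,3,13 -> slot 13
393: h=5, h2=10, probe 5,15 -> slot 15
67: h=7 -> slot 7
815: h=7, h2=16, probe 7,6 -> slot 6
309: h=10, h2=6, probe 10,16 -> slot 16
Table: [-, -, -, 362, -, 411, 815, 67, 278, -, 394, -, -, 377, 898, 393, 309]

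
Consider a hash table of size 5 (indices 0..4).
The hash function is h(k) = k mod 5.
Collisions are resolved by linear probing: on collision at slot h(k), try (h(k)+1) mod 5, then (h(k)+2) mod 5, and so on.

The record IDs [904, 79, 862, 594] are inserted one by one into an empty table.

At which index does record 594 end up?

1

Insert 904: h=4, slot 4 empty => index 4.
Insert 79: h=4, slot 4 occupied => index 0.
Insert 862: h=2, slot 2 empty => index 2.
Insert 594: h=4, slots 4,0 occupied => index 1.
Table: [79, 594, 862, -, 904]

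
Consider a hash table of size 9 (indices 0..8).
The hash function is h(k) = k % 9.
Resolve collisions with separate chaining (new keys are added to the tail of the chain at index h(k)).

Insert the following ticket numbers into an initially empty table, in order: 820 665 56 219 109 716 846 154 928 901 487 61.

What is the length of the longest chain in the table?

6

820 → bucket 1
665 → bucket 8
56 → bucket 2
219 → bucket 3
109 → bucket 1 (collision)
716 → bucket 5
846 → bucket 0
154 → bucket 1 (collision)
928 → bucket 1 (collision)
901 → bucket 1 (collision)
487 → bucket 1 (collision)
61 → bucket 7
Final buckets:
0: 846
1: 820 -> 109 -> 154 -> 928 -> 901 -> 487
2: 56
3: 219
4: .
5: 716
6: .
7: 61
8: 665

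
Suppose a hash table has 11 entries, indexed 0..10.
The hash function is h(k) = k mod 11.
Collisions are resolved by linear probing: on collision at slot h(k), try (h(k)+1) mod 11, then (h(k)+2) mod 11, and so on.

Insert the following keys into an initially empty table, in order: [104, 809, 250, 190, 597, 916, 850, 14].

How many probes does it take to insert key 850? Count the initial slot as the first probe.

7

104 hashes to 5; slot 5 is free -> place at 5.
809 hashes to 6; slot 6 is free -> place at 6.
250 hashes to 8; slot 8 is free -> place at 8.
190 hashes to 3; slot 3 is free -> place at 3.
597 hashes to 3; 3 taken -> place at 4.
916 hashes to 3; 3,4,5,6 taken -> place at 7.
850 hashes to 3; 3,4,5,6,7,8 taken -> place at 9.
14 hashes to 3; 3,4,5,6,7,8,9 taken -> place at 10.
Table: [., ., ., 190, 597, 104, 809, 916, 250, 850, 14]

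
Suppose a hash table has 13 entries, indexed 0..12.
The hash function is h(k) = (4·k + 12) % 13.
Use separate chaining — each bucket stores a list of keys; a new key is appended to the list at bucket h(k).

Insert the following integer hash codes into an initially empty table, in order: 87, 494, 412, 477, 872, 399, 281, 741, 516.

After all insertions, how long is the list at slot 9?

87 → bucket 9
494 → bucket 12
412 → bucket 9 (collision)
477 → bucket 9 (collision)
872 → bucket 3
399 → bucket 9 (collision)
281 → bucket 5
741 → bucket 12 (collision)
516 → bucket 9 (collision)
Final buckets:
0: ∅
1: ∅
2: ∅
3: 872
4: ∅
5: 281
6: ∅
7: ∅
8: ∅
9: 87 -> 412 -> 477 -> 399 -> 516
10: ∅
11: ∅
12: 494 -> 741

5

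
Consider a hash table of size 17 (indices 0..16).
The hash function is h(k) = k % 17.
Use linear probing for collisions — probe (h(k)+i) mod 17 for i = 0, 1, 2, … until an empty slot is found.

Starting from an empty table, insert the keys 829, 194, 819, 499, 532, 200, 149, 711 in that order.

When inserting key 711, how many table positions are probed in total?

829 hashes to 13; slot 13 is free → place at 13.
194 hashes to 7; slot 7 is free → place at 7.
819 hashes to 3; slot 3 is free → place at 3.
499 hashes to 6; slot 6 is free → place at 6.
532 hashes to 5; slot 5 is free → place at 5.
200 hashes to 13; 13 taken → place at 14.
149 hashes to 13; 13,14 taken → place at 15.
711 hashes to 14; 14,15 taken → place at 16.
Table: [—, —, —, 819, —, 532, 499, 194, —, —, —, —, —, 829, 200, 149, 711]

3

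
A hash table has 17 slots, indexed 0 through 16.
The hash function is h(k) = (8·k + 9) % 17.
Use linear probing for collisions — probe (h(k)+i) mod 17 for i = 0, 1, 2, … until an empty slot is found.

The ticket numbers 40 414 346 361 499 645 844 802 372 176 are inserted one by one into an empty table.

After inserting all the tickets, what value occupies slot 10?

40 hashes to 6; slot 6 is free -> place at 6.
414 hashes to 6; 6 taken -> place at 7.
346 hashes to 6; 6,7 taken -> place at 8.
361 hashes to 7; 7,8 taken -> place at 9.
499 hashes to 6; 6,7,8,9 taken -> place at 10.
645 hashes to 1; slot 1 is free -> place at 1.
844 hashes to 12; slot 12 is free -> place at 12.
802 hashes to 16; slot 16 is free -> place at 16.
372 hashes to 10; 10 taken -> place at 11.
176 hashes to 6; 6,7,8,9,10,11,12 taken -> place at 13.
Table: [., 645, ., ., ., ., 40, 414, 346, 361, 499, 372, 844, 176, ., ., 802]

499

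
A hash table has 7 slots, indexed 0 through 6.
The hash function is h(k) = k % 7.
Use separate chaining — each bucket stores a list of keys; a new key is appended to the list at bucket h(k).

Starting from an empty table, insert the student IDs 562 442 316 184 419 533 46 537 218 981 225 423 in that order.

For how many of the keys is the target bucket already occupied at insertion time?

562 -> bucket 2
442 -> bucket 1
316 -> bucket 1 (collision)
184 -> bucket 2 (collision)
419 -> bucket 6
533 -> bucket 1 (collision)
46 -> bucket 4
537 -> bucket 5
218 -> bucket 1 (collision)
981 -> bucket 1 (collision)
225 -> bucket 1 (collision)
423 -> bucket 3
Final buckets:
0: —
1: 442 -> 316 -> 533 -> 218 -> 981 -> 225
2: 562 -> 184
3: 423
4: 46
5: 537
6: 419

6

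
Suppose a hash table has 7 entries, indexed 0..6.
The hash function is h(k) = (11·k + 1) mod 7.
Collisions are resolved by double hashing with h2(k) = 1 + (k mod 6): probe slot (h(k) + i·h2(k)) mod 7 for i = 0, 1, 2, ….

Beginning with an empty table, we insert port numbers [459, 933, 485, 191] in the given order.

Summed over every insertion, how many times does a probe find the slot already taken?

459: h=3 => slot 3
933: h=2 => slot 2
485: h=2, h2=6, probe 2,1 => slot 1
191: h=2, h2=6, probe 2,1,0 => slot 0
Table: [191, 485, 933, 459, —, —, —]

3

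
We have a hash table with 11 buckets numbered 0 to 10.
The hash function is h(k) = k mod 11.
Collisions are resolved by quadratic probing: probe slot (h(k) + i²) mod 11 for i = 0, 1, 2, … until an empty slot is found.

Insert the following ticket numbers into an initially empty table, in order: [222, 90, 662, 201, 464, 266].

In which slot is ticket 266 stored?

222 hashes to 2; slot 2 is free => place at 2.
90 hashes to 2; 2 taken => place at 3.
662 hashes to 2; 2,3 taken => place at 6.
201 hashes to 3; 3 taken => place at 4.
464 hashes to 2; 2,3,6 taken => place at 0.
266 hashes to 2; 2,3,6,0 taken => place at 7.
Table: [464, -, 222, 90, 201, -, 662, 266, -, -, -]

7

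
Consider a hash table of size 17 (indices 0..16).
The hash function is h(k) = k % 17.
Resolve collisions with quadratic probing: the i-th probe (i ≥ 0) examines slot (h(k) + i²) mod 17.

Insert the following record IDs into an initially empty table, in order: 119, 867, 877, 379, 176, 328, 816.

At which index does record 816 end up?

4

119: h=0 => slot 0
867: h=0, probe 0,1 => slot 1
877: h=10 => slot 10
379: h=5 => slot 5
176: h=6 => slot 6
328: h=5, probe 5,6,9 => slot 9
816: h=0, probe 0,1,4 => slot 4
Table: [119, 867, —, —, 816, 379, 176, —, —, 328, 877, —, —, —, —, —, —]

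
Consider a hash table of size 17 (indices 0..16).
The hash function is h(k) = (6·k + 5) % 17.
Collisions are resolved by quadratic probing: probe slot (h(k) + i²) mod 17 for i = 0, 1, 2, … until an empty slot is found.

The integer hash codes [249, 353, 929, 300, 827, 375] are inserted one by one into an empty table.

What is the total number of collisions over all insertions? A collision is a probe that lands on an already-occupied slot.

249: h=3 -> slot 3
353: h=15 -> slot 15
929: h=3, probe 3,4 -> slot 4
300: h=3, probe 3,4,7 -> slot 7
827: h=3, probe 3,4,7,12 -> slot 12
375: h=11 -> slot 11
Table: [_, _, _, 249, 929, _, _, 300, _, _, _, 375, 827, _, _, 353, _]

6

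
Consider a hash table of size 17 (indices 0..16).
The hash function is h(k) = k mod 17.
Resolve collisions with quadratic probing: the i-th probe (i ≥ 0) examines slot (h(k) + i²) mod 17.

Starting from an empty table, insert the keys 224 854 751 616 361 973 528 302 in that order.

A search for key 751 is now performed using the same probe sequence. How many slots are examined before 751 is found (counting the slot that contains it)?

224 hashes to 3; slot 3 is free -> place at 3.
854 hashes to 4; slot 4 is free -> place at 4.
751 hashes to 3; 3,4 taken -> place at 7.
616 hashes to 4; 4 taken -> place at 5.
361 hashes to 4; 4,5 taken -> place at 8.
973 hashes to 4; 4,5,8 taken -> place at 13.
528 hashes to 1; slot 1 is free -> place at 1.
302 hashes to 13; 13 taken -> place at 14.
Table: [∅, 528, ∅, 224, 854, 616, ∅, 751, 361, ∅, ∅, ∅, ∅, 973, 302, ∅, ∅]
Lookup 751: h=3, probe 3,4,7 → found at 7.

3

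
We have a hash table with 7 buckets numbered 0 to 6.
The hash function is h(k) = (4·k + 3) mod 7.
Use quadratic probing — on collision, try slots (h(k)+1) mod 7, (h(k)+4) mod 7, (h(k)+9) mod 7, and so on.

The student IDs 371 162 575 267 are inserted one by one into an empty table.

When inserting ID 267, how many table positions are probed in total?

Insert 371: h=3, slot 3 empty → index 3.
Insert 162: h=0, slot 0 empty → index 0.
Insert 575: h=0, slot 0 occupied → index 1.
Insert 267: h=0, slots 0,1 occupied → index 4.
Table: [162, 575, _, 371, 267, _, _]

3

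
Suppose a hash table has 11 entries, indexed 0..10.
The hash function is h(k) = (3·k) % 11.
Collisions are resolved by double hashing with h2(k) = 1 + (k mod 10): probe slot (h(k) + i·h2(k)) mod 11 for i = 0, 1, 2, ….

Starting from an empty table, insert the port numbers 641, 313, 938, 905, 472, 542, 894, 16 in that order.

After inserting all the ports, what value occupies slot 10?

641: h=9 → slot 9
313: h=4 → slot 4
938: h=9, h2=9, probe 9,7 → slot 7
905: h=9, h2=6, probe 9,4,10 → slot 10
472: h=8 → slot 8
542: h=9, h2=3, probe 9,1 → slot 1
894: h=9, h2=5, probe 9,3 → slot 3
16: h=4, h2=7, probe 4,0 → slot 0
Table: [16, 542, —, 894, 313, —, —, 938, 472, 641, 905]

905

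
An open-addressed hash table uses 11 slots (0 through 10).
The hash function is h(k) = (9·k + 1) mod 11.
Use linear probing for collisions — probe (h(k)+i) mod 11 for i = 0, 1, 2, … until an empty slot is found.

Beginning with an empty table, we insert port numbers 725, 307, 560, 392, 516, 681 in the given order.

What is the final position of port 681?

7

725: h=3 => slot 3
307: h=3, probe 3,4 => slot 4
560: h=3, probe 3,4,5 => slot 5
392: h=9 => slot 9
516: h=3, probe 3,4,5,6 => slot 6
681: h=3, probe 3,4,5,6,7 => slot 7
Table: [—, —, —, 725, 307, 560, 516, 681, —, 392, —]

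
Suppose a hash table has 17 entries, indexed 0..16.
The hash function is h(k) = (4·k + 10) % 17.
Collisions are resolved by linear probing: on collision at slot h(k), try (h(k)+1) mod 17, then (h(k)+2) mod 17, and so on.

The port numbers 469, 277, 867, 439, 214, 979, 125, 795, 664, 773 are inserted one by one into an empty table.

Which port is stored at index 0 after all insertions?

214

Insert 469: h=16, slot 16 empty → index 16.
Insert 277: h=13, slot 13 empty → index 13.
Insert 867: h=10, slot 10 empty → index 10.
Insert 439: h=15, slot 15 empty → index 15.
Insert 214: h=16, slot 16 occupied → index 0.
Insert 979: h=16, slots 16,0 occupied → index 1.
Insert 125: h=0, slots 0,1 occupied → index 2.
Insert 795: h=11, slot 11 empty → index 11.
Insert 664: h=14, slot 14 empty → index 14.
Insert 773: h=8, slot 8 empty → index 8.
Table: [214, 979, 125, ∅, ∅, ∅, ∅, ∅, 773, ∅, 867, 795, ∅, 277, 664, 439, 469]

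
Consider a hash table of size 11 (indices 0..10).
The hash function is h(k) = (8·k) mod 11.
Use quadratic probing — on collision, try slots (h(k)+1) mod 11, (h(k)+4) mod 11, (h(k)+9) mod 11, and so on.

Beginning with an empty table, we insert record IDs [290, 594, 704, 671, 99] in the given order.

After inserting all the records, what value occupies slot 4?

290 hashes to 10; slot 10 is free -> place at 10.
594 hashes to 0; slot 0 is free -> place at 0.
704 hashes to 0; 0 taken -> place at 1.
671 hashes to 0; 0,1 taken -> place at 4.
99 hashes to 0; 0,1,4 taken -> place at 9.
Table: [594, 704, ∅, ∅, 671, ∅, ∅, ∅, ∅, 99, 290]

671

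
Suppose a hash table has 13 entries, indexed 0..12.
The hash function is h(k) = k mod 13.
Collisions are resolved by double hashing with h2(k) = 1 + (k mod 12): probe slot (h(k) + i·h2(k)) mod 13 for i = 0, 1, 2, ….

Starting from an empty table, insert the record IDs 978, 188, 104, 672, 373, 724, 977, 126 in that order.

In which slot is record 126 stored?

10

978 hashes to 3; slot 3 is free => place at 3.
188 hashes to 6; slot 6 is free => place at 6.
104 hashes to 0; slot 0 is free => place at 0.
672 hashes to 9; slot 9 is free => place at 9.
373 hashes to 9, h2=2; 9 taken => place at 11.
724 hashes to 9, h2=5; 9 taken => place at 1.
977 hashes to 2; slot 2 is free => place at 2.
126 hashes to 9, h2=7; 9,3 taken => place at 10.
Table: [104, 724, 977, 978, —, —, 188, —, —, 672, 126, 373, —]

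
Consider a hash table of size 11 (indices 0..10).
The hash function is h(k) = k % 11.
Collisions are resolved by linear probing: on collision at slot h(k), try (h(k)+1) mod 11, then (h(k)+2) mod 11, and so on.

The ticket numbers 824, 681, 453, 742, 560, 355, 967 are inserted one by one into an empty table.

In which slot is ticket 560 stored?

824 hashes to 10; slot 10 is free → place at 10.
681 hashes to 10; 10 taken → place at 0.
453 hashes to 2; slot 2 is free → place at 2.
742 hashes to 5; slot 5 is free → place at 5.
560 hashes to 10; 10,0 taken → place at 1.
355 hashes to 3; slot 3 is free → place at 3.
967 hashes to 10; 10,0,1,2,3 taken → place at 4.
Table: [681, 560, 453, 355, 967, 742, ., ., ., ., 824]

1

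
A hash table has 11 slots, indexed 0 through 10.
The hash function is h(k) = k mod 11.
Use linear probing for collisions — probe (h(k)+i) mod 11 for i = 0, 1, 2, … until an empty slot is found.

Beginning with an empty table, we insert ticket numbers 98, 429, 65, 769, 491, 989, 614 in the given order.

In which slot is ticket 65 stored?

1

98 hashes to 10; slot 10 is free -> place at 10.
429 hashes to 0; slot 0 is free -> place at 0.
65 hashes to 10; 10,0 taken -> place at 1.
769 hashes to 10; 10,0,1 taken -> place at 2.
491 hashes to 7; slot 7 is free -> place at 7.
989 hashes to 10; 10,0,1,2 taken -> place at 3.
614 hashes to 9; slot 9 is free -> place at 9.
Table: [429, 65, 769, 989, ., ., ., 491, ., 614, 98]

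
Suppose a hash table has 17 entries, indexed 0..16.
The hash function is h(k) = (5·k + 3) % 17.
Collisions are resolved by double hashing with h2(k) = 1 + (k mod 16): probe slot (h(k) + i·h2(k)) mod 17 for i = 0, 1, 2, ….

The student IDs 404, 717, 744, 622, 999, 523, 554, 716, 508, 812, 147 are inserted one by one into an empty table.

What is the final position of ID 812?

14

404: h=0 → slot 0
717: h=1 → slot 1
744: h=0, h2=9, probe 0,9 → slot 9
622: h=2 → slot 2
999: h=0, h2=8, probe 0,8 → slot 8
523: h=0, h2=12, probe 0,12 → slot 12
554: h=2, h2=11, probe 2,13 → slot 13
716: h=13, h2=13, probe 13,9,5 → slot 5
508: h=10 → slot 10
812: h=0, h2=13, probe 0,13,9,5,1,14 → slot 14
147: h=7 → slot 7
Table: [404, 717, 622, ., ., 716, ., 147, 999, 744, 508, ., 523, 554, 812, ., .]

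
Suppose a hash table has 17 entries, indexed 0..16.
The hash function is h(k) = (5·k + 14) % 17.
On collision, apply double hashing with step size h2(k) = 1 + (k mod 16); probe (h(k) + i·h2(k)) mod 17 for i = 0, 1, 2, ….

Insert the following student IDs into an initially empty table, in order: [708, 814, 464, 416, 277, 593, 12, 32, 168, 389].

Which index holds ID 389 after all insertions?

10

708 hashes to 1; slot 1 is free → place at 1.
814 hashes to 4; slot 4 is free → place at 4.
464 hashes to 5; slot 5 is free → place at 5.
416 hashes to 3; slot 3 is free → place at 3.
277 hashes to 5, h2=6; 5 taken → place at 11.
593 hashes to 4, h2=2; 4 taken → place at 6.
12 hashes to 6, h2=13; 6 taken → place at 2.
32 hashes to 4, h2=1; 4,5,6 taken → place at 7.
168 hashes to 4, h2=9; 4 taken → place at 13.
389 hashes to 4, h2=6; 4 taken → place at 10.
Table: [_, 708, 12, 416, 814, 464, 593, 32, _, _, 389, 277, _, 168, _, _, _]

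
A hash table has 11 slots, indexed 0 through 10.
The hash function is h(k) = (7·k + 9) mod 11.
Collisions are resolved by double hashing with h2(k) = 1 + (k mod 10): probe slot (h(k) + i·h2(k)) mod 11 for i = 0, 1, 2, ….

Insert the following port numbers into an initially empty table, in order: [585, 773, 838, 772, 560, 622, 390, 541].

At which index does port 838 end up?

10

585: h=1 -> slot 1
773: h=8 -> slot 8
838: h=1, h2=9, probe 1,10 -> slot 10
772: h=1, h2=3, probe 1,4 -> slot 4
560: h=2 -> slot 2
622: h=7 -> slot 7
390: h=0 -> slot 0
541: h=1, h2=2, probe 1,3 -> slot 3
Table: [390, 585, 560, 541, 772, ∅, ∅, 622, 773, ∅, 838]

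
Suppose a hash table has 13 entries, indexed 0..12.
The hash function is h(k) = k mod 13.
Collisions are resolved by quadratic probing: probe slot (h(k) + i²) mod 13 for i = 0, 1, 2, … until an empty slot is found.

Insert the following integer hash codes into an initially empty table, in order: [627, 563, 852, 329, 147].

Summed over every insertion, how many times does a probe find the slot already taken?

3

Insert 627: h=3, slot 3 empty => index 3.
Insert 563: h=4, slot 4 empty => index 4.
Insert 852: h=7, slot 7 empty => index 7.
Insert 329: h=4, slot 4 occupied => index 5.
Insert 147: h=4, slots 4,5 occupied => index 8.
Table: [-, -, -, 627, 563, 329, -, 852, 147, -, -, -, -]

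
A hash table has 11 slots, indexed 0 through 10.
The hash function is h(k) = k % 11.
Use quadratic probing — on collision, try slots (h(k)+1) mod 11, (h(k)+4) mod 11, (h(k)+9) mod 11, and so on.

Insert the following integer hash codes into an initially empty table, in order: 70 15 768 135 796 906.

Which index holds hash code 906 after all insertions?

70: h=4 -> slot 4
15: h=4, probe 4,5 -> slot 5
768: h=9 -> slot 9
135: h=3 -> slot 3
796: h=4, probe 4,5,8 -> slot 8
906: h=4, probe 4,5,8,2 -> slot 2
Table: [_, _, 906, 135, 70, 15, _, _, 796, 768, _]

2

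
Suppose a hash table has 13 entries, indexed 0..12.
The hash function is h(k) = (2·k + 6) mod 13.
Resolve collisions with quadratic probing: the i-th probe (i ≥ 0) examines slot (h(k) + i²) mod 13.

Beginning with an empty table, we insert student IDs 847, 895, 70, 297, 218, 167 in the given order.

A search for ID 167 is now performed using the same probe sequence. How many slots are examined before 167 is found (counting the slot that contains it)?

847: h=10 -> slot 10
895: h=2 -> slot 2
70: h=3 -> slot 3
297: h=2, probe 2,3,6 -> slot 6
218: h=0 -> slot 0
167: h=2, probe 2,3,6,11 -> slot 11
Table: [218, —, 895, 70, —, —, 297, —, —, —, 847, 167, —]
Lookup 167: h=2, probe 2,3,6,11 → found at 11.

4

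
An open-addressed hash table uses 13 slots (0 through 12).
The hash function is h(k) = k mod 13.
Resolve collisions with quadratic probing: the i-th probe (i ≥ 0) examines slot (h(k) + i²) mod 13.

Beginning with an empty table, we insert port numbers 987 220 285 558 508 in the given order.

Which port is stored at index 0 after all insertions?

220

987 hashes to 12; slot 12 is free → place at 12.
220 hashes to 12; 12 taken → place at 0.
285 hashes to 12; 12,0 taken → place at 3.
558 hashes to 12; 12,0,3 taken → place at 8.
508 hashes to 1; slot 1 is free → place at 1.
Table: [220, 508, -, 285, -, -, -, -, 558, -, -, -, 987]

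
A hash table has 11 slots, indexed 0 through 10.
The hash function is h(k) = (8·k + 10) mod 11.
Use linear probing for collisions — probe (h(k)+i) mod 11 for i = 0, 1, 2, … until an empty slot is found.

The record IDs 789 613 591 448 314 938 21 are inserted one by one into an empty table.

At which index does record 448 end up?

0

789 hashes to 8; slot 8 is free → place at 8.
613 hashes to 8; 8 taken → place at 9.
591 hashes to 8; 8,9 taken → place at 10.
448 hashes to 8; 8,9,10 taken → place at 0.
314 hashes to 3; slot 3 is free → place at 3.
938 hashes to 1; slot 1 is free → place at 1.
21 hashes to 2; slot 2 is free → place at 2.
Table: [448, 938, 21, 314, ∅, ∅, ∅, ∅, 789, 613, 591]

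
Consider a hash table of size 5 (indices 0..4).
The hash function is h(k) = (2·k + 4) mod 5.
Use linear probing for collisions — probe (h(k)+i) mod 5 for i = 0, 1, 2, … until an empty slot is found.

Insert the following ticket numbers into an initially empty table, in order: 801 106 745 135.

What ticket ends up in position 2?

106

801 hashes to 1; slot 1 is free → place at 1.
106 hashes to 1; 1 taken → place at 2.
745 hashes to 4; slot 4 is free → place at 4.
135 hashes to 4; 4 taken → place at 0.
Table: [135, 801, 106, _, 745]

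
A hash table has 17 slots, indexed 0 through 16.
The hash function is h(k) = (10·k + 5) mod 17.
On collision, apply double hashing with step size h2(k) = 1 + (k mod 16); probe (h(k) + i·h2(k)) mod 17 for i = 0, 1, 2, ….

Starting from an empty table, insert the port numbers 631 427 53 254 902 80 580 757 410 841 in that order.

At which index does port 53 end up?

14

631: h=8 -> slot 8
427: h=8, h2=12, probe 8,3 -> slot 3
53: h=8, h2=6, probe 8,14 -> slot 14
254: h=12 -> slot 12
902: h=15 -> slot 15
80: h=6 -> slot 6
580: h=8, h2=5, probe 8,13 -> slot 13
757: h=10 -> slot 10
410: h=8, h2=11, probe 8,2 -> slot 2
841: h=0 -> slot 0
Table: [841, —, 410, 427, —, —, 80, —, 631, —, 757, —, 254, 580, 53, 902, —]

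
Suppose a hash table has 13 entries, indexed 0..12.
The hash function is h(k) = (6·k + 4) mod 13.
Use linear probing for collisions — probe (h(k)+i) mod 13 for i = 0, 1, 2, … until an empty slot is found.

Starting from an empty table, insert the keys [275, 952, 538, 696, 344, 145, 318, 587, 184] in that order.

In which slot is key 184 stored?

6

Insert 275: h=3, slot 3 empty → index 3.
Insert 952: h=9, slot 9 empty → index 9.
Insert 538: h=8, slot 8 empty → index 8.
Insert 696: h=7, slot 7 empty → index 7.
Insert 344: h=1, slot 1 empty → index 1.
Insert 145: h=3, slot 3 occupied → index 4.
Insert 318: h=1, slot 1 occupied → index 2.
Insert 587: h=3, slots 3,4 occupied → index 5.
Insert 184: h=3, slots 3,4,5 occupied → index 6.
Table: [_, 344, 318, 275, 145, 587, 184, 696, 538, 952, _, _, _]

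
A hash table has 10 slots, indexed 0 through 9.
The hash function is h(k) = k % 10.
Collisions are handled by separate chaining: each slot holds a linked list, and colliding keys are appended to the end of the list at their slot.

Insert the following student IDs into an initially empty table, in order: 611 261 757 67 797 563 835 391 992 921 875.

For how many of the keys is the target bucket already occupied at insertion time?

Insert 611: h=1, bucket 1 empty → new chain.
Insert 261: h=1, bucket 1 nonempty → append to chain.
Insert 757: h=7, bucket 7 empty → new chain.
Insert 67: h=7, bucket 7 nonempty → append to chain.
Insert 797: h=7, bucket 7 nonempty → append to chain.
Insert 563: h=3, bucket 3 empty → new chain.
Insert 835: h=5, bucket 5 empty → new chain.
Insert 391: h=1, bucket 1 nonempty → append to chain.
Insert 992: h=2, bucket 2 empty → new chain.
Insert 921: h=1, bucket 1 nonempty → append to chain.
Insert 875: h=5, bucket 5 nonempty → append to chain.
Final buckets:
0: —
1: 611 -> 261 -> 391 -> 921
2: 992
3: 563
4: —
5: 835 -> 875
6: —
7: 757 -> 67 -> 797
8: —
9: —

6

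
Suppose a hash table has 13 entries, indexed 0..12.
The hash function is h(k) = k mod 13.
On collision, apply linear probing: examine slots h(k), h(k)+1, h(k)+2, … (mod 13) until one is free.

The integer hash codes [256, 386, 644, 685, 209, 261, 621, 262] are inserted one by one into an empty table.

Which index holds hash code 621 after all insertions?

12

256: h=9 -> slot 9
386: h=9, probe 9,10 -> slot 10
644: h=7 -> slot 7
685: h=9, probe 9,10,11 -> slot 11
209: h=1 -> slot 1
261: h=1, probe 1,2 -> slot 2
621: h=10, probe 10,11,12 -> slot 12
262: h=2, probe 2,3 -> slot 3
Table: [-, 209, 261, 262, -, -, -, 644, -, 256, 386, 685, 621]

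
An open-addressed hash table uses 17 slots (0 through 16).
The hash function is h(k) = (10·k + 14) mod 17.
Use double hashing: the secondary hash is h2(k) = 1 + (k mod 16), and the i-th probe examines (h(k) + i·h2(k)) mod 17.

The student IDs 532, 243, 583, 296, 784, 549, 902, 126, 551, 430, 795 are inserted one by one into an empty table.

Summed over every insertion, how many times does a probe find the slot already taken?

532 hashes to 13; slot 13 is free => place at 13.
243 hashes to 13, h2=4; 13 taken => place at 0.
583 hashes to 13, h2=8; 13 taken => place at 4.
296 hashes to 16; slot 16 is free => place at 16.
784 hashes to 0, h2=1; 0 taken => place at 1.
549 hashes to 13, h2=6; 13 taken => place at 2.
902 hashes to 7; slot 7 is free => place at 7.
126 hashes to 16, h2=15; 16 taken => place at 14.
551 hashes to 16, h2=8; 16,7 taken => place at 15.
430 hashes to 13, h2=15; 13 taken => place at 11.
795 hashes to 8; slot 8 is free => place at 8.
Table: [243, 784, 549, ∅, 583, ∅, ∅, 902, 795, ∅, ∅, 430, ∅, 532, 126, 551, 296]

8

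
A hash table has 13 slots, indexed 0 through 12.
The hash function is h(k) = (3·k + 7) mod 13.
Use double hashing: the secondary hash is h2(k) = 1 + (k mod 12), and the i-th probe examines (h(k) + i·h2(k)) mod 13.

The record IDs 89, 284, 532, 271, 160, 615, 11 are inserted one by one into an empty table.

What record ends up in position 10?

Insert 89: h=1, slot 1 empty → index 1.
Insert 284: h=1, h2=9, slot 1 occupied → index 10.
Insert 532: h=4, slot 4 empty → index 4.
Insert 271: h=1, h2=8, slot 1 occupied → index 9.
Insert 160: h=6, slot 6 empty → index 6.
Insert 615: h=6, h2=4, slots 6,10,1 occupied → index 5.
Insert 11: h=1, h2=12, slot 1 occupied → index 0.
Table: [11, 89, —, —, 532, 615, 160, —, —, 271, 284, —, —]

284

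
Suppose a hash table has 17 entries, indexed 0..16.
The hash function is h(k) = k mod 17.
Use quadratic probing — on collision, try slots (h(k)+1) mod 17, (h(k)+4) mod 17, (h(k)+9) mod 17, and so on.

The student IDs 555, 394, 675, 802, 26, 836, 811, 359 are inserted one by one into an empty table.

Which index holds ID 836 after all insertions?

Insert 555: h=11, slot 11 empty → index 11.
Insert 394: h=3, slot 3 empty → index 3.
Insert 675: h=12, slot 12 empty → index 12.
Insert 802: h=3, slot 3 occupied → index 4.
Insert 26: h=9, slot 9 empty → index 9.
Insert 836: h=3, slots 3,4 occupied → index 7.
Insert 811: h=12, slot 12 occupied → index 13.
Insert 359: h=2, slot 2 empty → index 2.
Table: [-, -, 359, 394, 802, -, -, 836, -, 26, -, 555, 675, 811, -, -, -]

7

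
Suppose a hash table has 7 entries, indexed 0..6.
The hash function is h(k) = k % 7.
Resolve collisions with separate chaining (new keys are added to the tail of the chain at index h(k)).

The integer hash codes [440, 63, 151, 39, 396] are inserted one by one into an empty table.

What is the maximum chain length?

Insert 440: h=6, bucket 6 empty → new chain.
Insert 63: h=0, bucket 0 empty → new chain.
Insert 151: h=4, bucket 4 empty → new chain.
Insert 39: h=4, bucket 4 nonempty → append to chain.
Insert 396: h=4, bucket 4 nonempty → append to chain.
Final buckets:
0: 63
1: ∅
2: ∅
3: ∅
4: 151 -> 39 -> 396
5: ∅
6: 440

3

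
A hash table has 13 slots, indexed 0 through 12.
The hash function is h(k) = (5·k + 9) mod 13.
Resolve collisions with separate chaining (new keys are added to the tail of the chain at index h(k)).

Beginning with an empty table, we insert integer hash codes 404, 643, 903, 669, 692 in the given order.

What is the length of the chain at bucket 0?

Insert 404: h=1, bucket 1 empty → new chain.
Insert 643: h=0, bucket 0 empty → new chain.
Insert 903: h=0, bucket 0 nonempty → append to chain.
Insert 669: h=0, bucket 0 nonempty → append to chain.
Insert 692: h=11, bucket 11 empty → new chain.
Final buckets:
0: 643 -> 903 -> 669
1: 404
2: -
3: -
4: -
5: -
6: -
7: -
8: -
9: -
10: -
11: 692
12: -

3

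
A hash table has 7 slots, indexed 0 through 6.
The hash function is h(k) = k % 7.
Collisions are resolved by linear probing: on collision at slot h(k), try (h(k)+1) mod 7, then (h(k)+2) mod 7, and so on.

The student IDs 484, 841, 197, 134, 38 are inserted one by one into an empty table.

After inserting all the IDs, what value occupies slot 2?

841

Insert 484: h=1, slot 1 empty → index 1.
Insert 841: h=1, slot 1 occupied → index 2.
Insert 197: h=1, slots 1,2 occupied → index 3.
Insert 134: h=1, slots 1,2,3 occupied → index 4.
Insert 38: h=3, slots 3,4 occupied → index 5.
Table: [_, 484, 841, 197, 134, 38, _]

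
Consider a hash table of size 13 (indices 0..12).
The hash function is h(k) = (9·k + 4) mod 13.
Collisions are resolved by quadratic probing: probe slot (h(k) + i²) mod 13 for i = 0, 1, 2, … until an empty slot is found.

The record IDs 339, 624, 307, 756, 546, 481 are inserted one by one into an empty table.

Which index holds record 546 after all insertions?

339 hashes to 0; slot 0 is free → place at 0.
624 hashes to 4; slot 4 is free → place at 4.
307 hashes to 11; slot 11 is free → place at 11.
756 hashes to 9; slot 9 is free → place at 9.
546 hashes to 4; 4 taken → place at 5.
481 hashes to 4; 4,5 taken → place at 8.
Table: [339, ., ., ., 624, 546, ., ., 481, 756, ., 307, .]

5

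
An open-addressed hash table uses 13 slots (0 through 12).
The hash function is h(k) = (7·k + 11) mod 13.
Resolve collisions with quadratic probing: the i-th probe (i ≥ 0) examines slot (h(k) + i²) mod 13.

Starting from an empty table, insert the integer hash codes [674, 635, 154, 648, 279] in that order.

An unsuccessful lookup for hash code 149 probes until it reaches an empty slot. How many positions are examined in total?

3

674 hashes to 10; slot 10 is free => place at 10.
635 hashes to 10; 10 taken => place at 11.
154 hashes to 10; 10,11 taken => place at 1.
648 hashes to 10; 10,11,1 taken => place at 6.
279 hashes to 1; 1 taken => place at 2.
Table: [—, 154, 279, —, —, —, 648, —, —, —, 674, 635, —]
Lookup 149: h=1, probe 1,2,5 → slot 5 empty, not found.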